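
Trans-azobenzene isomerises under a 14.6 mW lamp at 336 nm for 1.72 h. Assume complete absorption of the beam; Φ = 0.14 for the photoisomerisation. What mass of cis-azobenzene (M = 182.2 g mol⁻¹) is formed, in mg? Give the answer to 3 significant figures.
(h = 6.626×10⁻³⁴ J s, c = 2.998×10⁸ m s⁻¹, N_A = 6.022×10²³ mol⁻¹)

6.48 mg

Photon energy at 336 nm: hc/λ = (6.626×10⁻³⁴)(2.998×10⁸)/(336×10⁻⁹) = 5.912×10⁻¹⁹ J.
Energy delivered: (14.6 mW)(6192 s) = 90.40 J.
Photons incident: 90.40 / 5.912×10⁻¹⁹ = 1.529×10²⁰, i.e. 1.529×10²⁰/6.022×10²³ = 2.539×10⁻⁴ mol.
Product: Φ × n_abs = 0.14 × 2.539×10⁻⁴ = 3.555×10⁻⁵ mol.
Mass: 3.555×10⁻⁵ × 182.2 = 0.006477 g = 6.48 mg.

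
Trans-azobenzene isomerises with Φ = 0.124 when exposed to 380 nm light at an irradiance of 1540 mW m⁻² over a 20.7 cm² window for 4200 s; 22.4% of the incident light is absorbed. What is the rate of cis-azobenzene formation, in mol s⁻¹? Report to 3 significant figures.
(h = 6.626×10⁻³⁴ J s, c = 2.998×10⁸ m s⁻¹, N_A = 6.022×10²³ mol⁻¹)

2.81×10⁻¹⁰ mol s⁻¹

Photon energy at 380 nm: hc/λ = (6.626×10⁻³⁴)(2.998×10⁸)/(380×10⁻⁹) = 5.228×10⁻¹⁹ J.
Energy delivered: (1540 mW m⁻²)(20.7×10⁻⁴ m²)(4200 s) = 13.39 J.
Photons incident: 13.39 / 5.228×10⁻¹⁹ = 2.561×10¹⁹, i.e. 2.561×10¹⁹/6.022×10²³ = 4.253×10⁻⁵ mol.
Photons absorbed: 0.224 × 4.253×10⁻⁵ = 9.527×10⁻⁶ mol.
Product formed: 0.124 × 9.527×10⁻⁶ = 1.181×10⁻⁶ mol.
Rate: 1.181×10⁻⁶ / 4200 s = 2.81×10⁻¹⁰ mol s⁻¹.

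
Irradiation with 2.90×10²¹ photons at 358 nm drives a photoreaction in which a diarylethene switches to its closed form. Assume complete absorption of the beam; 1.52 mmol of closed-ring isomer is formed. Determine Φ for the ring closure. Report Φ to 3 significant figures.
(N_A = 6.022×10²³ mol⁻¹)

Product: 1.52 mmol = 0.00152 mol.
Moles of photons: 2.90×10²¹ / 6.022×10²³ = 0.004816 mol.
Φ = 0.00152 mol / 0.004816 mol photons = 0.316.

Φ = 0.316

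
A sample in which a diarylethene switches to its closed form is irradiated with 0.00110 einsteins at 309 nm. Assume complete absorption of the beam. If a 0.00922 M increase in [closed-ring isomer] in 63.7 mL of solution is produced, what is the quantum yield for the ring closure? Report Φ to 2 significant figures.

Product: (0.00922 M)(0.0637 L) = 5.873×10⁻⁴ mol.
Φ = 5.873×10⁻⁴ mol / 0.00110 mol photons = 0.53.

Φ = 0.53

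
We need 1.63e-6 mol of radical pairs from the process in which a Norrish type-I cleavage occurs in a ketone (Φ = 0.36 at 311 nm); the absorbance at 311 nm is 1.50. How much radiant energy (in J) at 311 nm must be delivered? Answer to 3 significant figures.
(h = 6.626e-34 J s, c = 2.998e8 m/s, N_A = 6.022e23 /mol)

Photons that must be absorbed: 1.63e-6 / 0.36 = 4.528e-6 mol.
Fraction absorbed: 1 − 10^(−1.50) = 0.9684.
Incident photons needed: 4.528e-6 / 0.9684 = 4.676e-6 mol.
Photon energy: hc/λ = 6.387e-19 J; per mole, 3.846e5 J mol⁻¹.
Energy required: 4.676e-6 × 3.846e5 = 1.80 J.

1.80 J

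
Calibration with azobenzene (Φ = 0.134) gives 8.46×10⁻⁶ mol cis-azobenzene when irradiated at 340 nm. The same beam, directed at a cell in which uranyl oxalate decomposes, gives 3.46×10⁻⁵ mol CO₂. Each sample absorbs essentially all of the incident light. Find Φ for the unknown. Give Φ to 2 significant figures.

Φ = 0.55

Photons absorbed by the actinometer: 8.46×10⁻⁶ / 0.134 = 6.313×10⁻⁵ mol.
Φ(unknown) = 3.46×10⁻⁵ / 6.313×10⁻⁵ = 0.55.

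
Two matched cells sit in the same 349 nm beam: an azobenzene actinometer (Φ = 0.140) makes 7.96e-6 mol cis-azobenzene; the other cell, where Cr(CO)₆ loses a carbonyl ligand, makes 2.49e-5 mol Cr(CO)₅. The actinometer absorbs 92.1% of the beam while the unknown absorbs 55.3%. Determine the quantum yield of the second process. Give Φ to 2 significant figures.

Φ = 0.73

Photons absorbed by the actinometer: 7.96e-6 / 0.140 = 5.686e-5 mol.
Incident flux: 5.686e-5 / 0.921 = 6.174e-5 einstein.
Absorbed by unknown: 0.553 × 6.174e-5 = 3.414e-5 mol.
Φ(unknown) = 2.49e-5 / 3.414e-5 = 0.73.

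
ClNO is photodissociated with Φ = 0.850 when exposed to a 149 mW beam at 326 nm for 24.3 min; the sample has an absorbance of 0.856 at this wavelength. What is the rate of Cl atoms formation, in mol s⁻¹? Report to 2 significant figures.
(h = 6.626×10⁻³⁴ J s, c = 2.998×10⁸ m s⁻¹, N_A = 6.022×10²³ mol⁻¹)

3.0×10⁻⁷ mol s⁻¹

Photon energy at 326 nm: hc/λ = (6.626×10⁻³⁴)(2.998×10⁸)/(326×10⁻⁹) = 6.093×10⁻¹⁹ J.
Energy delivered: (149 mW)(1458 s) = 217.2 J.
Photons incident: 217.2 / 6.093×10⁻¹⁹ = 3.565×10²⁰, i.e. 3.565×10²⁰/6.022×10²³ = 5.920×10⁻⁴ mol.
Fraction absorbed: 1 − 10^(−0.856) = 0.8607.
Photons absorbed: 0.8607 × 5.920×10⁻⁴ = 5.095×10⁻⁴ mol.
Product formed: 0.850 × 5.095×10⁻⁴ = 4.331×10⁻⁴ mol.
Rate: 4.331×10⁻⁴ / 1458 s = 3.0×10⁻⁷ mol s⁻¹.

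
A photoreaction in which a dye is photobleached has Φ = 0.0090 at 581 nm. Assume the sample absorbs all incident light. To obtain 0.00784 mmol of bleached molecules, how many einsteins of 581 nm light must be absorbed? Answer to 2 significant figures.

8.7×10⁻⁴ einstein

Product: 0.00784 mmol = 7.84×10⁻⁶ mol.
Photons that must be absorbed: 7.84×10⁻⁶ / 0.0090 = 8.711×10⁻⁴ mol.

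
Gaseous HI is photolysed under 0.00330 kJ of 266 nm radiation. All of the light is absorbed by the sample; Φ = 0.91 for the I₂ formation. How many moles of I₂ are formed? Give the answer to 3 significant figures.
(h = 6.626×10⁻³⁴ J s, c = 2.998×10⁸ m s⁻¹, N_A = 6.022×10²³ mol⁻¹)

6.68×10⁻⁶ mol

Photon energy at 266 nm: hc/λ = (6.626×10⁻³⁴)(2.998×10⁸)/(266×10⁻⁹) = 7.468×10⁻¹⁹ J.
Incident energy: 0.00330 kJ = 3.30 J.
Photons incident: 3.30 / 7.468×10⁻¹⁹ = 4.419×10¹⁸, i.e. 4.419×10¹⁸/6.022×10²³ = 7.338×10⁻⁶ mol.
Product: Φ × n_abs = 0.91 × 7.338×10⁻⁶ = 6.678×10⁻⁶ mol.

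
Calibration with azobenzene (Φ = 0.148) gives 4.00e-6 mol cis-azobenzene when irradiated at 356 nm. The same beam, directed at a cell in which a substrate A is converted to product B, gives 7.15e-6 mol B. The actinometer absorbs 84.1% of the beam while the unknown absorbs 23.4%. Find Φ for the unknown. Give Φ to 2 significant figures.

Φ = 0.95

Photons absorbed by the actinometer: 4.00e-6 / 0.148 = 2.703e-5 mol.
Incident flux: 2.703e-5 / 0.841 = 3.214e-5 einstein.
Absorbed by unknown: 0.234 × 3.214e-5 = 7.521e-6 mol.
Φ(unknown) = 7.15e-6 / 7.521e-6 = 0.95.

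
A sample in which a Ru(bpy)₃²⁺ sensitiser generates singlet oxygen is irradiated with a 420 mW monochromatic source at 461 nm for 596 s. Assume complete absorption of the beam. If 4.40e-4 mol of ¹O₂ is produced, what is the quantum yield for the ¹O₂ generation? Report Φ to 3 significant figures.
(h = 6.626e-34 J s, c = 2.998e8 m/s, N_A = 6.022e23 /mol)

Photon energy at 461 nm: hc/λ = (6.626e-34)(2.998e8)/(461e-9) = 4.309e-19 J.
Energy delivered: (420 mW)(596 s) = 250.3 J.
Photons incident: 250.3 / 4.309e-19 = 5.809e20, i.e. 5.809e20/6.022e23 = 9.646e-4 mol.
Φ = 4.40e-4 mol / 9.646e-4 mol photons = 0.456.

Φ = 0.456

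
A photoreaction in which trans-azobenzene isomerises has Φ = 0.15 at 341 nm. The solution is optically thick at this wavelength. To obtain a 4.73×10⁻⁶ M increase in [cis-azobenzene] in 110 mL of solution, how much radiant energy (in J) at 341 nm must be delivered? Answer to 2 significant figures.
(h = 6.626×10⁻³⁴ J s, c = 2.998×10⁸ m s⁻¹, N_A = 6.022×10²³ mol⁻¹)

Product: (4.73×10⁻⁶ M)(0.11 L) = 5.203×10⁻⁷ mol.
Photons that must be absorbed: 5.203×10⁻⁷ / 0.15 = 3.469×10⁻⁶ mol.
Photon energy: hc/λ = 5.825×10⁻¹⁹ J; per mole, 3.508×10⁵ J mol⁻¹.
Energy required: 3.469×10⁻⁶ × 3.508×10⁵ = 1.2 J.

1.2 J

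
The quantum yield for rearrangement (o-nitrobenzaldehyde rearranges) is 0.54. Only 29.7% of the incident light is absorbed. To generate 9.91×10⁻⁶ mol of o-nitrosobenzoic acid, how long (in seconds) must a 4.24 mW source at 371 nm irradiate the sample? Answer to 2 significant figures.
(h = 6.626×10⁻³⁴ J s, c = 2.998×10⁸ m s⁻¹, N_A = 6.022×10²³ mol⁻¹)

Photons that must be absorbed: 9.91×10⁻⁶ / 0.54 = 1.835×10⁻⁵ mol.
Incident photons needed: 1.835×10⁻⁵ / 0.297 = 6.178×10⁻⁵ mol.
Photon energy: hc/λ = 5.354×10⁻¹⁹ J; per mole, 3.224×10⁵ J mol⁻¹.
Energy required: 6.178×10⁻⁵ × 3.224×10⁵ = 19.92 J.
Time: 19.92 J / 0.00424 W = 4700 s.

t ≈ 4700 s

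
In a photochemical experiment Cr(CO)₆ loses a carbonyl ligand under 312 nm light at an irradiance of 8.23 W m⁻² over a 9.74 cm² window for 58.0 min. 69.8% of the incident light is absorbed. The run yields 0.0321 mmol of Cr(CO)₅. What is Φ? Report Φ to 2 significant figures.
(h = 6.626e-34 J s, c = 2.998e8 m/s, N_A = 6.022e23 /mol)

Φ = 0.63

Product: 0.0321 mmol = 3.21e-5 mol.
Photon energy at 312 nm: hc/λ = (6.626e-34)(2.998e8)/(312e-9) = 6.367e-19 J.
Energy delivered: (8.23 W m⁻²)(9.74e-4 m²)(3480 s) = 27.90 J.
Photons incident: 27.90 / 6.367e-19 = 4.382e19, i.e. 4.382e19/6.022e23 = 7.277e-5 mol.
Photons absorbed: 0.698 × 7.277e-5 = 5.079e-5 mol.
Φ = 3.21e-5 mol / 5.079e-5 mol photons = 0.63.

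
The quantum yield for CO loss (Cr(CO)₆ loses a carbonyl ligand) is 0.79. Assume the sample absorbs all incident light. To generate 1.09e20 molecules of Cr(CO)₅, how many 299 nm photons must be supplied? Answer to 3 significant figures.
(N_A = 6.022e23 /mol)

1.38e20 photons

Product: 1.09e20 / 6.022e23 = 1.810e-4 mol.
Photons that must be absorbed: 1.810e-4 / 0.79 = 2.291e-4 mol.
Photon count: 2.291e-4 × 6.022e23 = 1.38e20.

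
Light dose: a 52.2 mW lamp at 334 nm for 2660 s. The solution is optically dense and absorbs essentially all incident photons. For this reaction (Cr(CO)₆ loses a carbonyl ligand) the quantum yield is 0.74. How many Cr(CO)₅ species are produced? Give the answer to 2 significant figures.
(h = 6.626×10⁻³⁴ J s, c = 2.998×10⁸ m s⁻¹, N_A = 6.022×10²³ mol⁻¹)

Photon energy at 334 nm: hc/λ = (6.626×10⁻³⁴)(2.998×10⁸)/(334×10⁻⁹) = 5.948×10⁻¹⁹ J.
Energy delivered: (52.2 mW)(2660 s) = 138.9 J.
Photons incident: 138.9 / 5.948×10⁻¹⁹ = 2.335×10²⁰, i.e. 2.335×10²⁰/6.022×10²³ = 3.877×10⁻⁴ mol.
Product: Φ × n_abs = 0.74 × 3.877×10⁻⁴ = 2.869×10⁻⁴ mol.
As a count: 2.869×10⁻⁴ × 6.022×10²³ = 1.7×10²⁰.

1.7×10²⁰ species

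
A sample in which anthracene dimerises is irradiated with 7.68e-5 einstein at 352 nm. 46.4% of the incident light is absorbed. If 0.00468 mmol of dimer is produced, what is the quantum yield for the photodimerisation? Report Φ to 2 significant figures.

Φ = 0.13

Product: 0.00468 mmol = 4.68e-6 mol.
Photons absorbed: 0.464 × 7.68e-5 = 3.564e-5 mol.
Φ = 4.68e-6 mol / 3.564e-5 mol photons = 0.13.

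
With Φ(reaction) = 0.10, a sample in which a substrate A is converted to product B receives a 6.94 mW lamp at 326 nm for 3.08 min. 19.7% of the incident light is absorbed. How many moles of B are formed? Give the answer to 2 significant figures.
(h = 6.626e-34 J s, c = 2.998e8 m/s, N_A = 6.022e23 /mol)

Photon energy at 326 nm: hc/λ = (6.626e-34)(2.998e8)/(326e-9) = 6.093e-19 J.
Energy delivered: (6.94 mW)(184.8 s) = 1.283 J.
Photons incident: 1.283 / 6.093e-19 = 2.106e18, i.e. 2.106e18/6.022e23 = 3.497e-6 mol.
Photons absorbed: 0.197 × 3.497e-6 = 6.889e-7 mol.
Product: Φ × n_abs = 0.10 × 6.889e-7 = 6.889e-8 mol.

6.9e-8 mol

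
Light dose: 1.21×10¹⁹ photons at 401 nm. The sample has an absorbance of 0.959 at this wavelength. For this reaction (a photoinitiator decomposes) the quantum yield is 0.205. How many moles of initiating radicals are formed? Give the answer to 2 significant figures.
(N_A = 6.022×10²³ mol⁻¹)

3.7×10⁻⁶ mol

Moles of photons: 1.21×10¹⁹ / 6.022×10²³ = 2.009×10⁻⁵ mol.
Fraction absorbed: 1 − 10^(−0.959) = 0.8901.
Photons absorbed: 0.8901 × 2.009×10⁻⁵ = 1.788×10⁻⁵ mol.
Product: Φ × n_abs = 0.205 × 1.788×10⁻⁵ = 3.665×10⁻⁶ mol.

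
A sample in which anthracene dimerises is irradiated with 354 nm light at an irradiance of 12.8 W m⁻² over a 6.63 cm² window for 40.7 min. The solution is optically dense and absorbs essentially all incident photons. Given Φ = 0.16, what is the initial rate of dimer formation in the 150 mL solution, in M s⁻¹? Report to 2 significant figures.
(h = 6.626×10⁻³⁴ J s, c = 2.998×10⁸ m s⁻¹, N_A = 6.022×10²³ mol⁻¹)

2.7×10⁻⁸ M s⁻¹

Photon energy at 354 nm: hc/λ = (6.626×10⁻³⁴)(2.998×10⁸)/(354×10⁻⁹) = 5.612×10⁻¹⁹ J.
Energy delivered: (12.8 W m⁻²)(6.63×10⁻⁴ m²)(2442 s) = 20.72 J.
Photons incident: 20.72 / 5.612×10⁻¹⁹ = 3.692×10¹⁹, i.e. 3.692×10¹⁹/6.022×10²³ = 6.131×10⁻⁵ mol.
Product formed: 0.16 × 6.131×10⁻⁵ = 9.810×10⁻⁶ mol.
Rate: 9.810×10⁻⁶ mol / (2442 s × 0.15 L) = 2.7×10⁻⁸ M s⁻¹.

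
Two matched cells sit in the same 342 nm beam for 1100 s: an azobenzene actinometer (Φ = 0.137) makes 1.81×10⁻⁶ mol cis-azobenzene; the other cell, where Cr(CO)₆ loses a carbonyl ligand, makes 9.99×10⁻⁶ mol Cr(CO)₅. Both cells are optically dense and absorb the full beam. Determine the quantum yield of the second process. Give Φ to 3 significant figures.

Photons absorbed by the actinometer: 1.81×10⁻⁶ / 0.137 = 1.321×10⁻⁵ mol.
Φ(unknown) = 9.99×10⁻⁶ / 1.321×10⁻⁵ = 0.756.

Φ = 0.756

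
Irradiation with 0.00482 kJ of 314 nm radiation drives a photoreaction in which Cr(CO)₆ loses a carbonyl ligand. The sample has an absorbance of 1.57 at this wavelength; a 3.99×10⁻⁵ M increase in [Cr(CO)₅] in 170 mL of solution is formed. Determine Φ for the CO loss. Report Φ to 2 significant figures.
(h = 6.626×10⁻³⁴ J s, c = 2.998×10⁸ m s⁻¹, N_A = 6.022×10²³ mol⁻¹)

Φ = 0.55

Product: (3.99×10⁻⁵ M)(0.17 L) = 6.783×10⁻⁶ mol.
Photon energy at 314 nm: hc/λ = (6.626×10⁻³⁴)(2.998×10⁸)/(314×10⁻⁹) = 6.326×10⁻¹⁹ J.
Incident energy: 0.00482 kJ = 4.82 J.
Photons incident: 4.82 / 6.326×10⁻¹⁹ = 7.619×10¹⁸, i.e. 7.619×10¹⁸/6.022×10²³ = 1.265×10⁻⁵ mol.
Fraction absorbed: 1 − 10^(−1.57) = 0.9731.
Photons absorbed: 0.9731 × 1.265×10⁻⁵ = 1.231×10⁻⁵ mol.
Φ = 6.783×10⁻⁶ mol / 1.231×10⁻⁵ mol photons = 0.55.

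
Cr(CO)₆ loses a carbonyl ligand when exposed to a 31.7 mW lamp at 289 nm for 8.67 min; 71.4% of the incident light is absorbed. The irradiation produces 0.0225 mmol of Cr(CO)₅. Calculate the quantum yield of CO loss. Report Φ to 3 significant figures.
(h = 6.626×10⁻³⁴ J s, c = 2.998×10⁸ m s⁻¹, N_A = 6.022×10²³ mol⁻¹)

Product: 0.0225 mmol = 2.25×10⁻⁵ mol.
Photon energy at 289 nm: hc/λ = (6.626×10⁻³⁴)(2.998×10⁸)/(289×10⁻⁹) = 6.874×10⁻¹⁹ J.
Energy delivered: (31.7 mW)(520.2 s) = 16.49 J.
Photons incident: 16.49 / 6.874×10⁻¹⁹ = 2.399×10¹⁹, i.e. 2.399×10¹⁹/6.022×10²³ = 3.984×10⁻⁵ mol.
Photons absorbed: 0.714 × 3.984×10⁻⁵ = 2.845×10⁻⁵ mol.
Φ = 2.25×10⁻⁵ mol / 2.845×10⁻⁵ mol photons = 0.791.

Φ = 0.791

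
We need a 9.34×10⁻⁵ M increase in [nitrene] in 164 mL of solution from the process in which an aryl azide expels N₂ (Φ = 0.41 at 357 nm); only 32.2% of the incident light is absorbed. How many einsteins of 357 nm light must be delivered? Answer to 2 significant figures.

1.2×10⁻⁴ einstein

Product: (9.34×10⁻⁵ M)(0.164 L) = 1.532×10⁻⁵ mol.
Photons that must be absorbed: 1.532×10⁻⁵ / 0.41 = 3.737×10⁻⁵ mol.
Incident photons needed: 3.737×10⁻⁵ / 0.322 = 1.161×10⁻⁴ mol.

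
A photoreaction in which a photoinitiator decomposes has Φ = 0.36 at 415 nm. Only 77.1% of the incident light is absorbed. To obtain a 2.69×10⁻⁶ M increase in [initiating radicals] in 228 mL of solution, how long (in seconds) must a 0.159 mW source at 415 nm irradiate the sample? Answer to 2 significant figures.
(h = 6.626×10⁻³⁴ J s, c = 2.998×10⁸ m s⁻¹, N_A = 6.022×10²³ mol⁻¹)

t ≈ 4000 s

Product: (2.69×10⁻⁶ M)(0.228 L) = 6.133×10⁻⁷ mol.
Photons that must be absorbed: 6.133×10⁻⁷ / 0.36 = 1.704×10⁻⁶ mol.
Incident photons needed: 1.704×10⁻⁶ / 0.771 = 2.210×10⁻⁶ mol.
Photon energy: hc/λ = 4.787×10⁻¹⁹ J; per mole, 2.883×10⁵ J mol⁻¹.
Energy required: 2.210×10⁻⁶ × 2.883×10⁵ = 0.6371 J.
Time: 0.6371 J / 0.000159 W = 4000 s.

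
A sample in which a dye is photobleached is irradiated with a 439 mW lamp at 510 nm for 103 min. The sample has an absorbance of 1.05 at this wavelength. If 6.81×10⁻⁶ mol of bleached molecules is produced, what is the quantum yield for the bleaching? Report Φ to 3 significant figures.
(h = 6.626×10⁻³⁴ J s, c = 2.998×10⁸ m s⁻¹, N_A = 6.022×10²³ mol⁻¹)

Photon energy at 510 nm: hc/λ = (6.626×10⁻³⁴)(2.998×10⁸)/(510×10⁻⁹) = 3.895×10⁻¹⁹ J.
Energy delivered: (439 mW)(6180 s) = 2713 J.
Photons incident: 2713 / 3.895×10⁻¹⁹ = 6.965×10²¹, i.e. 6.965×10²¹/6.022×10²³ = 0.01157 mol.
Fraction absorbed: 1 − 10^(−1.05) = 0.9109.
Photons absorbed: 0.9109 × 0.01157 = 0.01054 mol.
Φ = 6.81×10⁻⁶ mol / 0.01054 mol photons = 6.46×10⁻⁴.

Φ = 6.46×10⁻⁴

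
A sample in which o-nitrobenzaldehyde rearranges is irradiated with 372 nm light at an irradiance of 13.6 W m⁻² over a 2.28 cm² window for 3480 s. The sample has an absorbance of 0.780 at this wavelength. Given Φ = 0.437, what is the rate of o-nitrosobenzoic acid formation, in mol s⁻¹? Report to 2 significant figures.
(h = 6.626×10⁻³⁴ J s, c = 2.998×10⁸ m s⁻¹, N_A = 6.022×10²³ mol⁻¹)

Photon energy at 372 nm: hc/λ = (6.626×10⁻³⁴)(2.998×10⁸)/(372×10⁻⁹) = 5.340×10⁻¹⁹ J.
Energy delivered: (13.6 W m⁻²)(2.28×10⁻⁴ m²)(3480 s) = 10.79 J.
Photons incident: 10.79 / 5.340×10⁻¹⁹ = 2.021×10¹⁹, i.e. 2.021×10¹⁹/6.022×10²³ = 3.356×10⁻⁵ mol.
Fraction absorbed: 1 − 10^(−0.780) = 0.8340.
Photons absorbed: 0.8340 × 3.356×10⁻⁵ = 2.799×10⁻⁵ mol.
Product formed: 0.437 × 2.799×10⁻⁵ = 1.223×10⁻⁵ mol.
Rate: 1.223×10⁻⁵ / 3480 s = 3.5×10⁻⁹ mol s⁻¹.

3.5×10⁻⁹ mol s⁻¹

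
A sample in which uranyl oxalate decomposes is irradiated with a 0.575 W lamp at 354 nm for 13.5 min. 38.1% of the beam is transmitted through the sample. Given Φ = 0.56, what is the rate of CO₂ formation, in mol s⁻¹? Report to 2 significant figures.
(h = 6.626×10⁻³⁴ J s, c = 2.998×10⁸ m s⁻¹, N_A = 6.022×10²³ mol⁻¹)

5.9×10⁻⁷ mol s⁻¹

Photon energy at 354 nm: hc/λ = (6.626×10⁻³⁴)(2.998×10⁸)/(354×10⁻⁹) = 5.612×10⁻¹⁹ J.
Energy delivered: (0.575 W)(810 s) = 465.7 J.
Photons incident: 465.7 / 5.612×10⁻¹⁹ = 8.298×10²⁰, i.e. 8.298×10²⁰/6.022×10²³ = 0.001378 mol.
Fraction absorbed: 1 − 38.1/100 = 0.6190.
Photons absorbed: 0.6190 × 0.001378 = 8.530×10⁻⁴ mol.
Product formed: 0.56 × 8.530×10⁻⁴ = 4.777×10⁻⁴ mol.
Rate: 4.777×10⁻⁴ / 810 s = 5.9×10⁻⁷ mol s⁻¹.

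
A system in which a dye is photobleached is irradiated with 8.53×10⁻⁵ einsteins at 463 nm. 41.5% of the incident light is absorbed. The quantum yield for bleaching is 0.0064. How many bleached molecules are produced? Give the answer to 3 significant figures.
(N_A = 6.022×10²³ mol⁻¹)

1.36×10¹⁷ bleached molecules

Photons absorbed: 0.415 × 8.53×10⁻⁵ = 3.540×10⁻⁵ mol.
Product: Φ × n_abs = 0.0064 × 3.540×10⁻⁵ = 2.266×10⁻⁷ mol.
As a count: 2.266×10⁻⁷ × 6.022×10²³ = 1.36×10¹⁷.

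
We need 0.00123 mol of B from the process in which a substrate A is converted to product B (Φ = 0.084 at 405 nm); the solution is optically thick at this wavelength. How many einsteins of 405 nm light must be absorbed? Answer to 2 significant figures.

0.015 einstein

Photons that must be absorbed: 0.00123 / 0.084 = 0.01464 mol.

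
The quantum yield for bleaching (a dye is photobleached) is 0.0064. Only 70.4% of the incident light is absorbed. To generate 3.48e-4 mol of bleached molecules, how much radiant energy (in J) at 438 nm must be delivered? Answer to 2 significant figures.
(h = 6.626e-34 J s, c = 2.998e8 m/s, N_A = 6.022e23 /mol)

Photons that must be absorbed: 3.48e-4 / 0.0064 = 0.05438 mol.
Incident photons needed: 0.05438 / 0.704 = 0.07724 mol.
Photon energy: hc/λ = 4.535e-19 J; per mole, 2.731e5 J mol⁻¹.
Energy required: 0.07724 × 2.731e5 = 2.1e4 J.

2.1e4 J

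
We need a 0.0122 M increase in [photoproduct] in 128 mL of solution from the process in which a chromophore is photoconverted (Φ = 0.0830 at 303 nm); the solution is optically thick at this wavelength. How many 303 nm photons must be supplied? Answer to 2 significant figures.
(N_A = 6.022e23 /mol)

1.1e22 photons

Product: (0.0122 M)(0.128 L) = 0.001562 mol.
Photons that must be absorbed: 0.001562 / 0.0830 = 0.01882 mol.
Photon count: 0.01882 × 6.022e23 = 1.1e22.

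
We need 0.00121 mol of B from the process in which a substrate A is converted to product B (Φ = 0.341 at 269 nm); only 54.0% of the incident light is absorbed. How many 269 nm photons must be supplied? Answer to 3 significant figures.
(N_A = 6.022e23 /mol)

Photons that must be absorbed: 0.00121 / 0.341 = 0.003548 mol.
Incident photons needed: 0.003548 / 0.540 = 0.006570 mol.
Photon count: 0.006570 × 6.022e23 = 3.96e21.

3.96e21 photons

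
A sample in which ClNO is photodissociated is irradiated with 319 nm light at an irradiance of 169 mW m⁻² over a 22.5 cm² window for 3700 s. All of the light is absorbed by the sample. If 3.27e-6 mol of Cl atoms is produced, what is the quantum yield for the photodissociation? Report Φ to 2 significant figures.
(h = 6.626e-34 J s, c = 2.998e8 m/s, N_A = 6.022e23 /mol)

Φ = 0.87

Photon energy at 319 nm: hc/λ = (6.626e-34)(2.998e8)/(319e-9) = 6.227e-19 J.
Energy delivered: (169 mW m⁻²)(22.5e-4 m²)(3700 s) = 1.407 J.
Photons incident: 1.407 / 6.227e-19 = 2.260e18, i.e. 2.260e18/6.022e23 = 3.753e-6 mol.
Φ = 3.27e-6 mol / 3.753e-6 mol photons = 0.87.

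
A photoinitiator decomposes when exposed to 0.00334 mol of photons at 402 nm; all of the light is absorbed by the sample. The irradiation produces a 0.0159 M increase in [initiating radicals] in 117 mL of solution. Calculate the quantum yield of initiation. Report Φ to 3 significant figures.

Φ = 0.557

Product: (0.0159 M)(0.117 L) = 0.001860 mol.
Φ = 0.001860 mol / 0.00334 mol photons = 0.557.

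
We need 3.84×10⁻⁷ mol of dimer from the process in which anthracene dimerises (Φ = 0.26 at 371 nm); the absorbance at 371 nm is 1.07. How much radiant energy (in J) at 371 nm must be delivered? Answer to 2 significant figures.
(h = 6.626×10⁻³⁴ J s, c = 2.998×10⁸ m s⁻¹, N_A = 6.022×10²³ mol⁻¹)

Photons that must be absorbed: 3.84×10⁻⁷ / 0.26 = 1.477×10⁻⁶ mol.
Fraction absorbed: 1 − 10^(−1.07) = 0.9149.
Incident photons needed: 1.477×10⁻⁶ / 0.9149 = 1.614×10⁻⁶ mol.
Photon energy: hc/λ = 5.354×10⁻¹⁹ J; per mole, 3.224×10⁵ J mol⁻¹.
Energy required: 1.614×10⁻⁶ × 3.224×10⁵ = 0.52 J.

0.52 J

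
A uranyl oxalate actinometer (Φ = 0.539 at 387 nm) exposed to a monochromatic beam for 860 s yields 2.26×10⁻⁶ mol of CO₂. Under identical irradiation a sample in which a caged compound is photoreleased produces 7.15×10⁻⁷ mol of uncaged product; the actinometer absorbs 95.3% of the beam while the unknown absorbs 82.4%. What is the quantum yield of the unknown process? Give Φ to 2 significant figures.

Photons absorbed by the actinometer: 2.26×10⁻⁶ / 0.539 = 4.193×10⁻⁶ mol.
Incident flux: 4.193×10⁻⁶ / 0.953 = 4.400×10⁻⁶ einstein.
Absorbed by unknown: 0.824 × 4.400×10⁻⁶ = 3.626×10⁻⁶ mol.
Φ(unknown) = 7.15×10⁻⁷ / 3.626×10⁻⁶ = 0.20.

Φ = 0.20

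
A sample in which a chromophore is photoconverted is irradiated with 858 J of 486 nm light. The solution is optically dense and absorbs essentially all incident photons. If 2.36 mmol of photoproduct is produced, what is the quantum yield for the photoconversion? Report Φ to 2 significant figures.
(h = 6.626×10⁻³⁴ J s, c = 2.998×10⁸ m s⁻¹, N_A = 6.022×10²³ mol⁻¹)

Φ = 0.68

Product: 2.36 mmol = 0.00236 mol.
Photon energy at 486 nm: hc/λ = (6.626×10⁻³⁴)(2.998×10⁸)/(486×10⁻⁹) = 4.087×10⁻¹⁹ J.
Photons incident: 858 / 4.087×10⁻¹⁹ = 2.099×10²¹, i.e. 2.099×10²¹/6.022×10²³ = 0.003486 mol.
Φ = 0.00236 mol / 0.003486 mol photons = 0.68.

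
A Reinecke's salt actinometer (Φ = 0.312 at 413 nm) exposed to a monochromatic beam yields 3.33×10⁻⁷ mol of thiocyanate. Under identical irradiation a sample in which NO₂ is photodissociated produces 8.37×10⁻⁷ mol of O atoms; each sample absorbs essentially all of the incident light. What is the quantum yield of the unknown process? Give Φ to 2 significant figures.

Φ = 0.78

Photons absorbed by the actinometer: 3.33×10⁻⁷ / 0.312 = 1.067×10⁻⁶ mol.
Φ(unknown) = 8.37×10⁻⁷ / 1.067×10⁻⁶ = 0.78.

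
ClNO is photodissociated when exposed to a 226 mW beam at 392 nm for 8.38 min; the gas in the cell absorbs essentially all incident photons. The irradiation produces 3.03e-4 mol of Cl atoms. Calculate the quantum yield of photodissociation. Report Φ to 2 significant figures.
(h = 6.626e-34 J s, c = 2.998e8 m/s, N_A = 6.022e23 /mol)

Φ = 0.81

Photon energy at 392 nm: hc/λ = (6.626e-34)(2.998e8)/(392e-9) = 5.068e-19 J.
Energy delivered: (226 mW)(502.8 s) = 113.6 J.
Photons incident: 113.6 / 5.068e-19 = 2.242e20, i.e. 2.242e20/6.022e23 = 3.723e-4 mol.
Φ = 3.03e-4 mol / 3.723e-4 mol photons = 0.81.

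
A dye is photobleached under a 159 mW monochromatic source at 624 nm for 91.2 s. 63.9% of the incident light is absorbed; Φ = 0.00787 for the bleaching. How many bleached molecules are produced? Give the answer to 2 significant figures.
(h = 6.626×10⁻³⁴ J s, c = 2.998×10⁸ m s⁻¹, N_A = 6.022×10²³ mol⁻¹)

2.3×10¹⁷ bleached molecules

Photon energy at 624 nm: hc/λ = (6.626×10⁻³⁴)(2.998×10⁸)/(624×10⁻⁹) = 3.183×10⁻¹⁹ J.
Energy delivered: (159 mW)(91.2 s) = 14.50 J.
Photons incident: 14.50 / 3.183×10⁻¹⁹ = 4.555×10¹⁹, i.e. 4.555×10¹⁹/6.022×10²³ = 7.564×10⁻⁵ mol.
Photons absorbed: 0.639 × 7.564×10⁻⁵ = 4.833×10⁻⁵ mol.
Product: Φ × n_abs = 0.00787 × 4.833×10⁻⁵ = 3.804×10⁻⁷ mol.
As a count: 3.804×10⁻⁷ × 6.022×10²³ = 2.3×10¹⁷.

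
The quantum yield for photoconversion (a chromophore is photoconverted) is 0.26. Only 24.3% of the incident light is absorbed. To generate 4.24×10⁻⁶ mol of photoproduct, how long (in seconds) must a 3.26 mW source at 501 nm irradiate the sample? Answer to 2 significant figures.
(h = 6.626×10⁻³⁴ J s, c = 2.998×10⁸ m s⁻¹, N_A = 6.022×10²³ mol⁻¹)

t ≈ 4900 s

Photons that must be absorbed: 4.24×10⁻⁶ / 0.26 = 1.631×10⁻⁵ mol.
Incident photons needed: 1.631×10⁻⁵ / 0.243 = 6.712×10⁻⁵ mol.
Photon energy: hc/λ = 3.965×10⁻¹⁹ J; per mole, 2.388×10⁵ J mol⁻¹.
Energy required: 6.712×10⁻⁵ × 2.388×10⁵ = 16.03 J.
Time: 16.03 J / 0.00326 W = 4900 s.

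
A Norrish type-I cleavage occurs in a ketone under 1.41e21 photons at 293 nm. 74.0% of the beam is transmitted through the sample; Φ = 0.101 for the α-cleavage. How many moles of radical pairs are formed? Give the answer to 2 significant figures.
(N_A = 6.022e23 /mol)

Moles of photons: 1.41e21 / 6.022e23 = 0.002341 mol.
Fraction absorbed: 1 − 74.0/100 = 0.2600.
Photons absorbed: 0.2600 × 0.002341 = 6.087e-4 mol.
Product: Φ × n_abs = 0.101 × 6.087e-4 = 6.148e-5 mol.

6.1e-5 mol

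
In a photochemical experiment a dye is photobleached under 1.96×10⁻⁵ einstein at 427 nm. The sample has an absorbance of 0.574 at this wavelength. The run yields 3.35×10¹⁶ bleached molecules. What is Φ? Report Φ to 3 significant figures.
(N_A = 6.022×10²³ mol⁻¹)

Product: 3.35×10¹⁶ / 6.022×10²³ = 5.563×10⁻⁸ mol.
Fraction absorbed: 1 − 10^(−0.574) = 0.7333.
Photons absorbed: 0.7333 × 1.96×10⁻⁵ = 1.437×10⁻⁵ mol.
Φ = 5.563×10⁻⁸ mol / 1.437×10⁻⁵ mol photons = 0.00387.

Φ = 0.00387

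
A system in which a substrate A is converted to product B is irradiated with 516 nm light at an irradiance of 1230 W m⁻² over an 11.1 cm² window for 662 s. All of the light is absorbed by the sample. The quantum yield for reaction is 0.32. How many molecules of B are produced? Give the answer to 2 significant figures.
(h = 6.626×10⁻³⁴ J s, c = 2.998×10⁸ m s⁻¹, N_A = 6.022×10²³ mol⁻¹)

7.5×10²⁰ molecules

Photon energy at 516 nm: hc/λ = (6.626×10⁻³⁴)(2.998×10⁸)/(516×10⁻⁹) = 3.850×10⁻¹⁹ J.
Energy delivered: (1230 W m⁻²)(11.1×10⁻⁴ m²)(662 s) = 903.8 J.
Photons incident: 903.8 / 3.850×10⁻¹⁹ = 2.348×10²¹, i.e. 2.348×10²¹/6.022×10²³ = 0.003899 mol.
Product: Φ × n_abs = 0.32 × 0.003899 = 0.001248 mol.
As a count: 0.001248 × 6.022×10²³ = 7.5×10²⁰.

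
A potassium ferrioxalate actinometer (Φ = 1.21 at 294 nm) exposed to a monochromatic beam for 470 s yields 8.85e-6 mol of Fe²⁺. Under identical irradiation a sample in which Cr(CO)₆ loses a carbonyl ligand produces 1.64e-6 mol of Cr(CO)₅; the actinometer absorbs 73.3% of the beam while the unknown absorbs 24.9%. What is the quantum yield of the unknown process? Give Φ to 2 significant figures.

Photons absorbed by the actinometer: 8.85e-6 / 1.21 = 7.314e-6 mol.
Incident flux: 7.314e-6 / 0.733 = 9.978e-6 einstein.
Absorbed by unknown: 0.249 × 9.978e-6 = 2.485e-6 mol.
Φ(unknown) = 1.64e-6 / 2.485e-6 = 0.66.

Φ = 0.66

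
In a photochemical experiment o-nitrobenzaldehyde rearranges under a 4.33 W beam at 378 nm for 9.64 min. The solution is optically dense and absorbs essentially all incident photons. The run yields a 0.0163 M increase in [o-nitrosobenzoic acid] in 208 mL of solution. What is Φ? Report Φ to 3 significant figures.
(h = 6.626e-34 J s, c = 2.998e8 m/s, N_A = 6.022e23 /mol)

Product: (0.0163 M)(0.208 L) = 0.003390 mol.
Photon energy at 378 nm: hc/λ = (6.626e-34)(2.998e8)/(378e-9) = 5.255e-19 J.
Energy delivered: (4.33 W)(578.4 s) = 2504 J.
Photons incident: 2504 / 5.255e-19 = 4.765e21, i.e. 4.765e21/6.022e23 = 0.007913 mol.
Φ = 0.003390 mol / 0.007913 mol photons = 0.428.

Φ = 0.428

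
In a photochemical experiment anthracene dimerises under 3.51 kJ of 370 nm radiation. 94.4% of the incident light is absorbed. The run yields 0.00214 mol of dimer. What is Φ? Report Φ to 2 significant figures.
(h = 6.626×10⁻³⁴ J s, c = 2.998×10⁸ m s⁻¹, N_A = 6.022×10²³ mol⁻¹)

Photon energy at 370 nm: hc/λ = (6.626×10⁻³⁴)(2.998×10⁸)/(370×10⁻⁹) = 5.369×10⁻¹⁹ J.
Incident energy: 3.51 kJ = 3510 J.
Photons incident: 3510 / 5.369×10⁻¹⁹ = 6.538×10²¹, i.e. 6.538×10²¹/6.022×10²³ = 0.01086 mol.
Photons absorbed: 0.944 × 0.01086 = 0.01025 mol.
Φ = 0.00214 mol / 0.01025 mol photons = 0.21.

Φ = 0.21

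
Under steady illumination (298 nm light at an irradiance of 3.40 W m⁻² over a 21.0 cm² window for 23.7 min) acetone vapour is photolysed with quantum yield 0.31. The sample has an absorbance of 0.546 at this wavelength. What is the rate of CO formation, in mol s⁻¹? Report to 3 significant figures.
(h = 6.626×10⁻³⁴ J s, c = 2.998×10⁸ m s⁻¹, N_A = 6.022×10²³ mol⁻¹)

3.95×10⁻⁹ mol s⁻¹

Photon energy at 298 nm: hc/λ = (6.626×10⁻³⁴)(2.998×10⁸)/(298×10⁻⁹) = 6.666×10⁻¹⁹ J.
Energy delivered: (3.40 W m⁻²)(21.0×10⁻⁴ m²)(1422 s) = 10.15 J.
Photons incident: 10.15 / 6.666×10⁻¹⁹ = 1.523×10¹⁹, i.e. 1.523×10¹⁹/6.022×10²³ = 2.529×10⁻⁵ mol.
Fraction absorbed: 1 − 10^(−0.546) = 0.7156.
Photons absorbed: 0.7156 × 2.529×10⁻⁵ = 1.810×10⁻⁵ mol.
Product formed: 0.31 × 1.810×10⁻⁵ = 5.611×10⁻⁶ mol.
Rate: 5.611×10⁻⁶ / 1422 s = 3.95×10⁻⁹ mol s⁻¹.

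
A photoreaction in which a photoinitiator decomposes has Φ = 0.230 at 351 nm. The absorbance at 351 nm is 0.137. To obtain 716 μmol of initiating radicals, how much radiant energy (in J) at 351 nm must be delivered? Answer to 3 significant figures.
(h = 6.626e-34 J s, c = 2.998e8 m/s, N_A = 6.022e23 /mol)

3920 J

Product: 716 μmol = 7.16e-4 mol.
Photons that must be absorbed: 7.16e-4 / 0.230 = 0.003113 mol.
Fraction absorbed: 1 − 10^(−0.137) = 0.2705.
Incident photons needed: 0.003113 / 0.2705 = 0.01151 mol.
Photon energy: hc/λ = 5.659e-19 J; per mole, 3.408e5 J mol⁻¹.
Energy required: 0.01151 × 3.408e5 = 3920 J.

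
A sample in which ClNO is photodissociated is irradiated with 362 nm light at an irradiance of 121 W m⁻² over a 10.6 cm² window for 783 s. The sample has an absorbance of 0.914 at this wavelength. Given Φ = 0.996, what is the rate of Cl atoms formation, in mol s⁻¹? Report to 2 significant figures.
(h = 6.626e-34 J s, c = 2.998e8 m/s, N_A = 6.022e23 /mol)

3.4e-7 mol s⁻¹

Photon energy at 362 nm: hc/λ = (6.626e-34)(2.998e8)/(362e-9) = 5.487e-19 J.
Energy delivered: (121 W m⁻²)(10.6e-4 m²)(783 s) = 100.4 J.
Photons incident: 100.4 / 5.487e-19 = 1.830e20, i.e. 1.830e20/6.022e23 = 3.039e-4 mol.
Fraction absorbed: 1 − 10^(−0.914) = 0.8781.
Photons absorbed: 0.8781 × 3.039e-4 = 2.669e-4 mol.
Product formed: 0.996 × 2.669e-4 = 2.658e-4 mol.
Rate: 2.658e-4 / 783 s = 3.4e-7 mol s⁻¹.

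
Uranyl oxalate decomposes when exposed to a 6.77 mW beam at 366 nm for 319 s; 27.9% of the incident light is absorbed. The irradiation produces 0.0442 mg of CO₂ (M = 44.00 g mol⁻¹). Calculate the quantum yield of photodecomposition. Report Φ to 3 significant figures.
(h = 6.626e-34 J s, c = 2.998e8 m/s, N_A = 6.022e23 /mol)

Φ = 0.545

Product: 0.0442 mg / 44.00 g mol⁻¹ = 1.005e-6 mol.
Photon energy at 366 nm: hc/λ = (6.626e-34)(2.998e8)/(366e-9) = 5.428e-19 J.
Energy delivered: (6.77 mW)(319 s) = 2.160 J.
Photons incident: 2.160 / 5.428e-19 = 3.979e18, i.e. 3.979e18/6.022e23 = 6.607e-6 mol.
Photons absorbed: 0.279 × 6.607e-6 = 1.843e-6 mol.
Φ = 1.005e-6 mol / 1.843e-6 mol photons = 0.545.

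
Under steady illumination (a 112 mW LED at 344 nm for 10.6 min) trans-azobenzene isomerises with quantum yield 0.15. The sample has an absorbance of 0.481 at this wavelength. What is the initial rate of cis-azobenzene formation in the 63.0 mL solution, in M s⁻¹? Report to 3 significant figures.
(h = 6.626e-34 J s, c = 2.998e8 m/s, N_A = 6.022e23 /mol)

5.13e-7 M s⁻¹

Photon energy at 344 nm: hc/λ = (6.626e-34)(2.998e8)/(344e-9) = 5.775e-19 J.
Energy delivered: (112 mW)(636 s) = 71.23 J.
Photons incident: 71.23 / 5.775e-19 = 1.233e20, i.e. 1.233e20/6.022e23 = 2.047e-4 mol.
Fraction absorbed: 1 − 10^(−0.481) = 0.6696.
Photons absorbed: 0.6696 × 2.047e-4 = 1.371e-4 mol.
Product formed: 0.15 × 1.371e-4 = 2.057e-5 mol.
Rate: 2.057e-5 mol / (636 s × 0.063 L) = 5.13e-7 M s⁻¹.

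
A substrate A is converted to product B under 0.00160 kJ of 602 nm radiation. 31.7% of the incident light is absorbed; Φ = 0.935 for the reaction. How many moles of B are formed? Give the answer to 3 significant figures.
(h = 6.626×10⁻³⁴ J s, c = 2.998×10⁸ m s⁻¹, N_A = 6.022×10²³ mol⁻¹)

2.39×10⁻⁶ mol

Photon energy at 602 nm: hc/λ = (6.626×10⁻³⁴)(2.998×10⁸)/(602×10⁻⁹) = 3.300×10⁻¹⁹ J.
Incident energy: 0.00160 kJ = 1.60 J.
Photons incident: 1.60 / 3.300×10⁻¹⁹ = 4.848×10¹⁸, i.e. 4.848×10¹⁸/6.022×10²³ = 8.050×10⁻⁶ mol.
Photons absorbed: 0.317 × 8.050×10⁻⁶ = 2.552×10⁻⁶ mol.
Product: Φ × n_abs = 0.935 × 2.552×10⁻⁶ = 2.386×10⁻⁶ mol.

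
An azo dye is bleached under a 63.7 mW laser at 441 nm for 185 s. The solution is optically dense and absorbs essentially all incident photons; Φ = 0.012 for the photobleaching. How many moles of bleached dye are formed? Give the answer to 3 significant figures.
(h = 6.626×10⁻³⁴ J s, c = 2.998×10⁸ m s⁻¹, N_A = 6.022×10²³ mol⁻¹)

Photon energy at 441 nm: hc/λ = (6.626×10⁻³⁴)(2.998×10⁸)/(441×10⁻⁹) = 4.504×10⁻¹⁹ J.
Energy delivered: (63.7 mW)(185 s) = 11.78 J.
Photons incident: 11.78 / 4.504×10⁻¹⁹ = 2.615×10¹⁹, i.e. 2.615×10¹⁹/6.022×10²³ = 4.342×10⁻⁵ mol.
Product: Φ × n_abs = 0.012 × 4.342×10⁻⁵ = 5.210×10⁻⁷ mol.

5.21×10⁻⁷ mol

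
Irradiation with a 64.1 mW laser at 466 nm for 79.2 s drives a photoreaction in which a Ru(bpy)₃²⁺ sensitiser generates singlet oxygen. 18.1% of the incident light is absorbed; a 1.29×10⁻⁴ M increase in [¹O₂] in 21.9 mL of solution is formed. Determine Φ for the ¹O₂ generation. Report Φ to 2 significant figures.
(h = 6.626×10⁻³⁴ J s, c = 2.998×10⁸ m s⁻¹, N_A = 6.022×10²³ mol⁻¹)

Φ = 0.79

Product: (1.29×10⁻⁴ M)(0.0219 L) = 2.825×10⁻⁶ mol.
Photon energy at 466 nm: hc/λ = (6.626×10⁻³⁴)(2.998×10⁸)/(466×10⁻⁹) = 4.263×10⁻¹⁹ J.
Energy delivered: (64.1 mW)(79.2 s) = 5.077 J.
Photons incident: 5.077 / 4.263×10⁻¹⁹ = 1.191×10¹⁹, i.e. 1.191×10¹⁹/6.022×10²³ = 1.978×10⁻⁵ mol.
Photons absorbed: 0.181 × 1.978×10⁻⁵ = 3.580×10⁻⁶ mol.
Φ = 2.825×10⁻⁶ mol / 3.580×10⁻⁶ mol photons = 0.79.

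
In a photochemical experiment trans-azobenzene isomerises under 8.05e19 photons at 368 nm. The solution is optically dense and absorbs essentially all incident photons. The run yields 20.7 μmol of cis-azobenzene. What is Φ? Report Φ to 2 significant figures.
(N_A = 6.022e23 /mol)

Product: 20.7 μmol = 2.07e-5 mol.
Moles of photons: 8.05e19 / 6.022e23 = 1.337e-4 mol.
Φ = 2.07e-5 mol / 1.337e-4 mol photons = 0.15.

Φ = 0.15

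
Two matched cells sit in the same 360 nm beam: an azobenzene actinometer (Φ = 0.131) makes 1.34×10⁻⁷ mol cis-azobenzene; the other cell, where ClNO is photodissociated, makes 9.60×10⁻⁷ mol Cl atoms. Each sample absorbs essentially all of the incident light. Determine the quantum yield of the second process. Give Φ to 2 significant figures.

Φ = 0.94

Photons absorbed by the actinometer: 1.34×10⁻⁷ / 0.131 = 1.023×10⁻⁶ mol.
Φ(unknown) = 9.60×10⁻⁷ / 1.023×10⁻⁶ = 0.94.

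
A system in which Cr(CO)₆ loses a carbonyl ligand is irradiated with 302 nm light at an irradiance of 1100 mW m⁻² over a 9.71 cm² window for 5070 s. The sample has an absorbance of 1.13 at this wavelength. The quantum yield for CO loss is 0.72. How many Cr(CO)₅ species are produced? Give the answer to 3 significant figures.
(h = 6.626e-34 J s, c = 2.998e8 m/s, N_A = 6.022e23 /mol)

Photon energy at 302 nm: hc/λ = (6.626e-34)(2.998e8)/(302e-9) = 6.578e-19 J.
Energy delivered: (1100 mW m⁻²)(9.71e-4 m²)(5070 s) = 5.415 J.
Photons incident: 5.415 / 6.578e-19 = 8.232e18, i.e. 8.232e18/6.022e23 = 1.367e-5 mol.
Fraction absorbed: 1 − 10^(−1.13) = 0.9259.
Photons absorbed: 0.9259 × 1.367e-5 = 1.266e-5 mol.
Product: Φ × n_abs = 0.72 × 1.266e-5 = 9.115e-6 mol.
As a count: 9.115e-6 × 6.022e23 = 5.49e18.

5.49e18 species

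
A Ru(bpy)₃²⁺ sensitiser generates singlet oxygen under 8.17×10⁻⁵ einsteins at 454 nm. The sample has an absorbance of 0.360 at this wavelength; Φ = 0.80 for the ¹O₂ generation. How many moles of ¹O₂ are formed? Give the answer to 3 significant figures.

3.68×10⁻⁵ mol

Fraction absorbed: 1 − 10^(−0.360) = 0.5635.
Photons absorbed: 0.5635 × 8.17×10⁻⁵ = 4.604×10⁻⁵ mol.
Product: Φ × n_abs = 0.80 × 4.604×10⁻⁵ = 3.683×10⁻⁵ mol.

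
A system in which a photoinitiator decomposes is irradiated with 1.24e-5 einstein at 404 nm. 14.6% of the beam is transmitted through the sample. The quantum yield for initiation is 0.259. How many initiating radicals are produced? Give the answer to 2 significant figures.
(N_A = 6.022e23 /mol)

1.7e18 initiating radicals

Fraction absorbed: 1 − 14.6/100 = 0.8540.
Photons absorbed: 0.8540 × 1.24e-5 = 1.059e-5 mol.
Product: Φ × n_abs = 0.259 × 1.059e-5 = 2.743e-6 mol.
As a count: 2.743e-6 × 6.022e23 = 1.7e18.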